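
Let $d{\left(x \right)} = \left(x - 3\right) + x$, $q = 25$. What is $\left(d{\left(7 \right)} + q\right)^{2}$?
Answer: $1296$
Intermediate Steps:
$d{\left(x \right)} = -3 + 2 x$ ($d{\left(x \right)} = \left(-3 + x\right) + x = -3 + 2 x$)
$\left(d{\left(7 \right)} + q\right)^{2} = \left(\left(-3 + 2 \cdot 7\right) + 25\right)^{2} = \left(\left(-3 + 14\right) + 25\right)^{2} = \left(11 + 25\right)^{2} = 36^{2} = 1296$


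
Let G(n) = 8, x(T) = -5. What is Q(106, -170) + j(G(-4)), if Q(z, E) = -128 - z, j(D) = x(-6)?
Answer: -239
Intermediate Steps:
j(D) = -5
Q(106, -170) + j(G(-4)) = (-128 - 1*106) - 5 = (-128 - 106) - 5 = -234 - 5 = -239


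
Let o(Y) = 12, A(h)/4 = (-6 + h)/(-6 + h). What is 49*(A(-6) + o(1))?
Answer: 784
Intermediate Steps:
A(h) = 4 (A(h) = 4*((-6 + h)/(-6 + h)) = 4*1 = 4)
49*(A(-6) + o(1)) = 49*(4 + 12) = 49*16 = 784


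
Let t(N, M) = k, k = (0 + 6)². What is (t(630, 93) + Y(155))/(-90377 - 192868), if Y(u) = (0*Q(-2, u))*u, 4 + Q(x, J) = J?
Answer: -12/94415 ≈ -0.00012710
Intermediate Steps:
Q(x, J) = -4 + J
k = 36 (k = 6² = 36)
t(N, M) = 36
Y(u) = 0 (Y(u) = (0*(-4 + u))*u = 0*u = 0)
(t(630, 93) + Y(155))/(-90377 - 192868) = (36 + 0)/(-90377 - 192868) = 36/(-283245) = 36*(-1/283245) = -12/94415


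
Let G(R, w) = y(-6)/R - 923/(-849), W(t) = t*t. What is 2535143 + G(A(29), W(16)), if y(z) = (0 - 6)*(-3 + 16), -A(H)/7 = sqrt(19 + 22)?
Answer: 2152337330/849 + 78*sqrt(41)/287 ≈ 2.5351e+6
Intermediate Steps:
W(t) = t**2
A(H) = -7*sqrt(41) (A(H) = -7*sqrt(19 + 22) = -7*sqrt(41))
y(z) = -78 (y(z) = -6*13 = -78)
G(R, w) = 923/849 - 78/R (G(R, w) = -78/R - 923/(-849) = -78/R - 923*(-1/849) = -78/R + 923/849 = 923/849 - 78/R)
2535143 + G(A(29), W(16)) = 2535143 + (923/849 - 78*(-sqrt(41)/287)) = 2535143 + (923/849 - (-78)*sqrt(41)/287) = 2535143 + (923/849 + 78*sqrt(41)/287) = 2152337330/849 + 78*sqrt(41)/287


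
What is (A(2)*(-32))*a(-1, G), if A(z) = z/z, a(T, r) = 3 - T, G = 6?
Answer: -128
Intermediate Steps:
A(z) = 1
(A(2)*(-32))*a(-1, G) = (1*(-32))*(3 - 1*(-1)) = -32*(3 + 1) = -32*4 = -128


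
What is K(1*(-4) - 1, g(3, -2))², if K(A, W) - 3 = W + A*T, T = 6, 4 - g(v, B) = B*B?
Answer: 729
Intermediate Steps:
g(v, B) = 4 - B² (g(v, B) = 4 - B*B = 4 - B²)
K(A, W) = 3 + W + 6*A (K(A, W) = 3 + (W + A*6) = 3 + (W + 6*A) = 3 + W + 6*A)
K(1*(-4) - 1, g(3, -2))² = (3 + (4 - 1*(-2)²) + 6*(1*(-4) - 1))² = (3 + (4 - 1*4) + 6*(-4 - 1))² = (3 + (4 - 4) + 6*(-5))² = (3 + 0 - 30)² = (-27)² = 729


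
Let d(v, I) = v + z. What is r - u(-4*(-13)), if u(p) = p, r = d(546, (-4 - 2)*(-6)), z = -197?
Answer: 297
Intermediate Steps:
d(v, I) = -197 + v (d(v, I) = v - 197 = -197 + v)
r = 349 (r = -197 + 546 = 349)
r - u(-4*(-13)) = 349 - (-4)*(-13) = 349 - 1*52 = 349 - 52 = 297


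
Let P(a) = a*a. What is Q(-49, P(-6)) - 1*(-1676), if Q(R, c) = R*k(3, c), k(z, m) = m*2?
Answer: -1852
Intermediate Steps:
k(z, m) = 2*m
P(a) = a²
Q(R, c) = 2*R*c (Q(R, c) = R*(2*c) = 2*R*c)
Q(-49, P(-6)) - 1*(-1676) = 2*(-49)*(-6)² - 1*(-1676) = 2*(-49)*36 + 1676 = -3528 + 1676 = -1852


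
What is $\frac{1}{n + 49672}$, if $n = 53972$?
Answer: $\frac{1}{103644} \approx 9.6484 \cdot 10^{-6}$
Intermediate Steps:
$\frac{1}{n + 49672} = \frac{1}{53972 + 49672} = \frac{1}{103644}$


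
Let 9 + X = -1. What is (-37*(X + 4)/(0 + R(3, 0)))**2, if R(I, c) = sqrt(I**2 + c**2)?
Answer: 5476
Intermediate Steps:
X = -10 (X = -9 - 1 = -10)
(-37*(X + 4)/(0 + R(3, 0)))**2 = (-37*(-10 + 4)/(0 + sqrt(3**2 + 0**2)))**2 = (-(-222)/(0 + sqrt(9 + 0)))**2 = (-(-222)/(0 + sqrt(9)))**2 = (-(-222)/(0 + 3))**2 = (-(-222)/3)**2 = (-37*(-2))**2 = 74**2 = 5476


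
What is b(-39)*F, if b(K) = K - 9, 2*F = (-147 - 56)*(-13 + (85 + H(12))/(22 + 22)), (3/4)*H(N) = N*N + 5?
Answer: -351190/11 ≈ -31926.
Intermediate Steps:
H(N) = 20/3 + 4*N²/3 (H(N) = 4*(N*N + 5)/3 = 4*(N² + 5)/3 = 4*(5 + N²)/3 = 20/3 + 4*N²/3)
F = 175595/264 (F = ((-147 - 56)*(-13 + (85 + (20/3 + (4/3)*12²))/(22 + 22)))/2 = (-203*(-13 + (85 + (20/3 + (4/3)*144))/44))/2 = (-203*(-13 + (85 + (20/3 + 192))*(1/44)))/2 = (-203*(-13 + (85 + 596/3)*(1/44)))/2 = (-203*(-13 + (851/3)*(1/44)))/2 = (-203*(-13 + 851/132))/2 = (-203*(-865/132))/2 = (½)*(175595/132) = 175595/264 ≈ 665.13)
b(K) = -9 + K
b(-39)*F = (-9 - 39)*(175595/264) = -48*175595/264 = -351190/11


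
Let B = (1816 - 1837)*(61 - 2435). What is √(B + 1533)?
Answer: √51387 ≈ 226.69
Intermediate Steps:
B = 49854 (B = -21*(-2374) = 49854)
√(B + 1533) = √(49854 + 1533) = √51387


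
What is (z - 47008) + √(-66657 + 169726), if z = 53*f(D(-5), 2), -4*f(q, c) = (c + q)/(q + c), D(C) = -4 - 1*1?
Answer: -188085/4 + √103069 ≈ -46700.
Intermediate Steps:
D(C) = -5 (D(C) = -4 - 1 = -5)
f(q, c) = -¼ (f(q, c) = -(c + q)/(4*(q + c)) = -(c + q)/(4*(c + q)) = -¼*1 = -¼)
z = -53/4 (z = 53*(-¼) = -53/4 ≈ -13.250)
(z - 47008) + √(-66657 + 169726) = (-53/4 - 47008) + √(-66657 + 169726) = -188085/4 + √103069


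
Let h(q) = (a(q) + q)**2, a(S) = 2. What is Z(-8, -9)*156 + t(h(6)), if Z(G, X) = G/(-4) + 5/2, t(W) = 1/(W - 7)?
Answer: 40015/57 ≈ 702.02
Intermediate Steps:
h(q) = (2 + q)**2
t(W) = 1/(-7 + W)
Z(G, X) = 5/2 - G/4 (Z(G, X) = G*(-1/4) + 5*(1/2) = -G/4 + 5/2 = 5/2 - G/4)
Z(-8, -9)*156 + t(h(6)) = (5/2 - 1/4*(-8))*156 + 1/(-7 + (2 + 6)**2) = (5/2 + 2)*156 + 1/(-7 + 8**2) = (9/2)*156 + 1/(-7 + 64) = 702 + 1/57 = 40015/57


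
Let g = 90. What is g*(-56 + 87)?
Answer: 2790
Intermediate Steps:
g*(-56 + 87) = 90*(-56 + 87) = 90*31 = 2790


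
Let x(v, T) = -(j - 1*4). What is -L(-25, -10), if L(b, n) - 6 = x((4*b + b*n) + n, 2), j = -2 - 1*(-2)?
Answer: -10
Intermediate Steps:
j = 0 (j = -2 + 2 = 0)
x(v, T) = 4 (x(v, T) = -(0 - 1*4) = -(0 - 4) = -1*(-4) = 4)
L(b, n) = 10 (L(b, n) = 6 + 4 = 10)
-L(-25, -10) = -1*10 = -10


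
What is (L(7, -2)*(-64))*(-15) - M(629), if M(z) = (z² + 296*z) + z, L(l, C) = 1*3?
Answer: -579574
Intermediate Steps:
L(l, C) = 3
M(z) = z² + 297*z
(L(7, -2)*(-64))*(-15) - M(629) = (3*(-64))*(-15) - 629*(297 + 629) = -192*(-15) - 629*926 = 2880 - 1*582454 = 2880 - 582454 = -579574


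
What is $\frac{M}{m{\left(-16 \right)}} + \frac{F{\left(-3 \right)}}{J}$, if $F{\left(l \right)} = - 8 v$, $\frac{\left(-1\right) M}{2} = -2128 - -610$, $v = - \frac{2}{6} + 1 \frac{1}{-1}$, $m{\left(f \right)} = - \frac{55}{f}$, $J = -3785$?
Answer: $\frac{10028704}{11355} \approx 883.2$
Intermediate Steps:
$v = - \frac{4}{3}$ ($v = \left(-2\right) \frac{1}{6} + 1 \left(-1\right) = - \frac{1}{3} - 1 = - \frac{4}{3} \approx -1.3333$)
$M = 3036$ ($M = - 2 \left(-2128 - -610\right) = - 2 \left(-2128 + 610\right) = \left(-2\right) \left(-1518\right) = 3036$)
$F{\left(l \right)} = \frac{32}{3}$ ($F{\left(l \right)} = \left(-8\right) \left(- \frac{4}{3}\right) = \frac{32}{3}$)
$\frac{M}{m{\left(-16 \right)}} + \frac{F{\left(-3 \right)}}{J} = \frac{3036}{\left(-55\right) \frac{1}{-16}} + \frac{32}{3 \left(-3785\right)} = \frac{3036}{\left(-55\right) \left(- \frac{1}{16}\right)} + \frac{32}{3} \left(- \frac{1}{3785}\right) = \frac{3036}{\frac{55}{16}} - \frac{32}{11355} = 3036 \cdot \frac{16}{55} - \frac{32}{11355} = \frac{4416}{5} - \frac{32}{11355} = \frac{10028704}{11355}$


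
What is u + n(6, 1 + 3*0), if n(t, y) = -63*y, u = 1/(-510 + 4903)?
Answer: -276758/4393 ≈ -63.000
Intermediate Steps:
u = 1/4393 ≈ 0.00022763
u + n(6, 1 + 3*0) = 1/4393 - 63*(1 + 3*0) = 1/4393 - 63*(1 + 0) = 1/4393 - 63*1 = 1/4393 - 63 = -276758/4393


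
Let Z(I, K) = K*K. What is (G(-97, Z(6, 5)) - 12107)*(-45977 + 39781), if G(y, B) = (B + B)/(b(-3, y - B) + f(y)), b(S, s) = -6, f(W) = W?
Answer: 7726851916/103 ≈ 7.5018e+7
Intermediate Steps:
Z(I, K) = K²
G(y, B) = 2*B/(-6 + y) (G(y, B) = (B + B)/(-6 + y) = (2*B)/(-6 + y) = 2*B/(-6 + y))
(G(-97, Z(6, 5)) - 12107)*(-45977 + 39781) = (2*5²/(-6 - 97) - 12107)*(-45977 + 39781) = (2*25/(-103) - 12107)*(-6196) = (2*25*(-1/103) - 12107)*(-6196) = (-50/103 - 12107)*(-6196) = -1247071/103*(-6196) = 7726851916/103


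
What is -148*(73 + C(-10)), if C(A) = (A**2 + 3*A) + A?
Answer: -19684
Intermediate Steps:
C(A) = A**2 + 4*A
-148*(73 + C(-10)) = -148*(73 - 10*(4 - 10)) = -148*(73 - 10*(-6)) = -148*(73 + 60) = -148*133 = -19684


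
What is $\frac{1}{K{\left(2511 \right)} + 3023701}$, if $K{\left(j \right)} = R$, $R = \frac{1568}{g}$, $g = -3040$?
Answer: $\frac{95}{287251546} \approx 3.3072 \cdot 10^{-7}$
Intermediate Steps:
$R = - \frac{49}{95}$ ($R = \frac{1568}{-3040} = 1568 \left(- \frac{1}{3040}\right) = - \frac{49}{95} \approx -0.51579$)
$K{\left(j \right)} = - \frac{49}{95}$
$\frac{1}{K{\left(2511 \right)} + 3023701} = \frac{1}{- \frac{49}{95} + 3023701} = \frac{1}{\frac{287251546}{95}} = \frac{95}{287251546}$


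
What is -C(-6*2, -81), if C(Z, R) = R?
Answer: 81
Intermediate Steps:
-C(-6*2, -81) = -1*(-81) = 81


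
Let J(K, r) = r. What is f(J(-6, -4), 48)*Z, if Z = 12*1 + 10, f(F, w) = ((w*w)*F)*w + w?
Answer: -9731040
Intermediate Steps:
f(F, w) = w + F*w³ (f(F, w) = (w²*F)*w + w = (F*w²)*w + w = F*w³ + w = w + F*w³)
Z = 22 (Z = 12 + 10 = 22)
f(J(-6, -4), 48)*Z = (48 - 4*48³)*22 = (48 - 4*110592)*22 = (48 - 442368)*22 = -442320*22 = -9731040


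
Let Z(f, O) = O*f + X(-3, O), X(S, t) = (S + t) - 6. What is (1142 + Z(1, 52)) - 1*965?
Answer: 272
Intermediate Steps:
X(S, t) = -6 + S + t
Z(f, O) = -9 + O + O*f (Z(f, O) = O*f + (-6 - 3 + O) = O*f + (-9 + O) = -9 + O + O*f)
(1142 + Z(1, 52)) - 1*965 = (1142 + (-9 + 52 + 52*1)) - 1*965 = (1142 + (-9 + 52 + 52)) - 965 = (1142 + 95) - 965 = 1237 - 965 = 272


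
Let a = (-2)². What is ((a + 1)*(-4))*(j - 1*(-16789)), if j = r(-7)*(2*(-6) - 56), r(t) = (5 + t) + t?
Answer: -348020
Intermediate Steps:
r(t) = 5 + 2*t
a = 4
j = 612 (j = (5 + 2*(-7))*(2*(-6) - 56) = (5 - 14)*(-12 - 56) = -9*(-68) = 612)
((a + 1)*(-4))*(j - 1*(-16789)) = ((4 + 1)*(-4))*(612 - 1*(-16789)) = (5*(-4))*(612 + 16789) = -20*17401 = -348020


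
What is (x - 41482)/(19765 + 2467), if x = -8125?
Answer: -49607/22232 ≈ -2.2313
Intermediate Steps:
(x - 41482)/(19765 + 2467) = (-8125 - 41482)/(19765 + 2467) = -49607/22232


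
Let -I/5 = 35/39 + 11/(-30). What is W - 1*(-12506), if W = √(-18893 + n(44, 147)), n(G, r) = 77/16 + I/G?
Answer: 12506 + I*√6179932473/572 ≈ 12506.0 + 137.43*I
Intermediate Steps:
I = -69/26 (I = -5*(35/39 + 11/(-30)) = -5*(35*(1/39) + 11*(-1/30)) = -5*(35/39 - 11/30) = -5*69/130 = -69/26 ≈ -2.6538)
n(G, r) = 77/16 - 69/(26*G)
W = I*√6179932473/572 (W = √(-18893 + (1/208)*(-552 + 1001*44)/44) = √(-18893 + (1/208)*(1/44)*(-552 + 44044)) = √(-18893 + (1/208)*(1/44)*43492) = √(-18893 + 10873/2288) = √(-43216311/2288) = I*√6179932473/572 ≈ 137.43*I)
W - 1*(-12506) = I*√6179932473/572 - 1*(-12506) = I*√6179932473/572 + 12506 = 12506 + I*√6179932473/572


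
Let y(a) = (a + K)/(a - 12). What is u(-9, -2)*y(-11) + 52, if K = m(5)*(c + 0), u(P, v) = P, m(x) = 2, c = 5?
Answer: 1187/23 ≈ 51.609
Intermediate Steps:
K = 10 (K = 2*(5 + 0) = 2*5 = 10)
y(a) = (10 + a)/(-12 + a) (y(a) = (a + 10)/(a - 12) = (10 + a)/(-12 + a))
u(-9, -2)*y(-11) + 52 = -9*(10 - 11)/(-12 - 11) + 52 = -9*(-1)/(-23) + 52 = -(-9)*(-1)/23 + 52 = -9*1/23 + 52 = -9/23 + 52 = 1187/23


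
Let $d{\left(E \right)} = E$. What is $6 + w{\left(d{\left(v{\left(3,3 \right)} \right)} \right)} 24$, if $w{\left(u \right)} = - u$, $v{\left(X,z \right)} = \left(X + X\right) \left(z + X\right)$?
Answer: $-858$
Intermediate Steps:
$v{\left(X,z \right)} = 2 X \left(X + z\right)$
$6 + w{\left(d{\left(v{\left(3,3 \right)} \right)} \right)} 24 = 6 + - 2 \cdot 3 \left(3 + 3\right) 24 = 6 + - 2 \cdot 3 \cdot 6 \cdot 24 = 6 + \left(-1\right) 36 \cdot 24 = 6 - 864 = -858$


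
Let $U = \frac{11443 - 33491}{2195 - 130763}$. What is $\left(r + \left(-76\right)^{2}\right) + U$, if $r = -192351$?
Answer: $- \frac{2998444069}{16071} \approx -1.8657 \cdot 10^{5}$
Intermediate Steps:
$U = \frac{2756}{16071}$ ($U = - \frac{22048}{-128568} = \left(-22048\right) \left(- \frac{1}{128568}\right) = \frac{2756}{16071} \approx 0.17149$)
$\left(r + \left(-76\right)^{2}\right) + U = \left(-192351 + \left(-76\right)^{2}\right) + \frac{2756}{16071} = \left(-192351 + 5776\right) + \frac{2756}{16071} = -186575 + \frac{2756}{16071} = - \frac{2998444069}{16071}$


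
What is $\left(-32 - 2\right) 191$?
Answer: $-6494$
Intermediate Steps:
$\left(-32 - 2\right) 191 = \left(-34\right) 191 = -6494$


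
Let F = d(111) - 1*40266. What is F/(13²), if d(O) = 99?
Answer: -40167/169 ≈ -237.67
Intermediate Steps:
F = -40167 (F = 99 - 1*40266 = 99 - 40266 = -40167)
F/(13²) = -40167/(13²) = -40167/169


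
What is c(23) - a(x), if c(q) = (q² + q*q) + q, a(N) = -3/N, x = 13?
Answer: 14056/13 ≈ 1081.2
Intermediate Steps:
c(q) = q + 2*q² (c(q) = (q² + q²) + q = 2*q² + q = q + 2*q²)
c(23) - a(x) = 23*(1 + 2*23) - (-3)/13 = 23*(1 + 46) - (-3)/13 = 23*47 - 1*(-3/13) = 1081 + 3/13 = 14056/13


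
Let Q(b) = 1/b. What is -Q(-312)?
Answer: 1/312 ≈ 0.0032051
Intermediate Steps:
-Q(-312) = -1/(-312) = -1*(-1/312) = 1/312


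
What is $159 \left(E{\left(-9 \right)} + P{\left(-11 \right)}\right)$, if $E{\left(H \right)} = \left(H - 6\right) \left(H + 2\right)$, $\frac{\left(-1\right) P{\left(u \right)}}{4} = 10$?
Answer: $10335$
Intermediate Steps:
$P{\left(u \right)} = -40$ ($P{\left(u \right)} = \left(-4\right) 10 = -40$)
$E{\left(H \right)} = \left(-6 + H\right) \left(2 + H\right)$
$159 \left(E{\left(-9 \right)} + P{\left(-11 \right)}\right) = 159 \left(\left(-12 + \left(-9\right)^{2} - -36\right) - 40\right) = 159 \left(\left(-12 + 81 + 36\right) - 40\right) = 159 \left(105 - 40\right) = 159 \cdot 65 = 10335$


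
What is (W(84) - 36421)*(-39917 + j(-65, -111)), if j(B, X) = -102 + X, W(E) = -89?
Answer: 1465146300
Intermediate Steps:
(W(84) - 36421)*(-39917 + j(-65, -111)) = (-89 - 36421)*(-39917 + (-102 - 111)) = -36510*(-39917 - 213) = -36510*(-40130) = 1465146300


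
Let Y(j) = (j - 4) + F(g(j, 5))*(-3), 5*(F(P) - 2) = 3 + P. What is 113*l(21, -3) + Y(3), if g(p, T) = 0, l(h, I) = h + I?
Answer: 10126/5 ≈ 2025.2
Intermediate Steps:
l(h, I) = I + h
F(P) = 13/5 + P/5 (F(P) = 2 + (3 + P)/5 = 2 + (⅗ + P/5) = 13/5 + P/5)
Y(j) = -59/5 + j (Y(j) = (j - 4) + (13/5 + (⅕)*0)*(-3) = (-4 + j) + (13/5 + 0)*(-3) = (-4 + j) + (13/5)*(-3) = (-4 + j) - 39/5 = -59/5 + j)
113*l(21, -3) + Y(3) = 113*(-3 + 21) + (-59/5 + 3) = 113*18 - 44/5 = 2034 - 44/5 = 10126/5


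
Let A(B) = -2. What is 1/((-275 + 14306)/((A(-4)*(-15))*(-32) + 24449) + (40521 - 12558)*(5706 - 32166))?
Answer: -23489/17379534105189 ≈ -1.3515e-9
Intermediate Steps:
1/((-275 + 14306)/((A(-4)*(-15))*(-32) + 24449) + (40521 - 12558)*(5706 - 32166)) = 1/((-275 + 14306)/(-2*(-15)*(-32) + 24449) + (40521 - 12558)*(5706 - 32166)) = 1/(14031/(30*(-32) + 24449) + 27963*(-26460)) = 1/(14031/(-960 + 24449) - 739900980) = 1/(14031/23489 - 739900980) = 1/(-17379534105189/23489) = -23489/17379534105189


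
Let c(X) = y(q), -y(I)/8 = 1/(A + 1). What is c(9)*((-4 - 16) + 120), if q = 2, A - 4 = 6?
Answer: -800/11 ≈ -72.727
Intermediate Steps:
A = 10 (A = 4 + 6 = 10)
y(I) = -8/11 (y(I) = -8/(10 + 1) = -8/11)
c(X) = -8/11
c(9)*((-4 - 16) + 120) = -8*((-4 - 16) + 120)/11 = -8*(-20 + 120)/11 = -8/11*100 = -800/11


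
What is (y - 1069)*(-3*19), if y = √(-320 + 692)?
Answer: 60933 - 114*√93 ≈ 59834.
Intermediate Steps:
y = 2*√93 (y = √372 = 2*√93 ≈ 19.287)
(y - 1069)*(-3*19) = (2*√93 - 1069)*(-3*19) = (-1069 + 2*√93)*(-57) = 60933 - 114*√93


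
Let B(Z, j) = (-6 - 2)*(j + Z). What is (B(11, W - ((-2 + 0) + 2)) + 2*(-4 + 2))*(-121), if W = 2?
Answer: 13068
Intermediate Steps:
B(Z, j) = -8*Z - 8*j (B(Z, j) = -8*(Z + j) = -8*Z - 8*j)
(B(11, W - ((-2 + 0) + 2)) + 2*(-4 + 2))*(-121) = ((-8*11 - 8*(2 - ((-2 + 0) + 2))) + 2*(-4 + 2))*(-121) = ((-88 - 8*(2 - (-2 + 2))) + 2*(-2))*(-121) = ((-88 - 8*(2 - 1*0)) - 4)*(-121) = ((-88 - 8*(2 + 0)) - 4)*(-121) = ((-88 - 8*2) - 4)*(-121) = ((-88 - 16) - 4)*(-121) = (-104 - 4)*(-121) = -108*(-121) = 13068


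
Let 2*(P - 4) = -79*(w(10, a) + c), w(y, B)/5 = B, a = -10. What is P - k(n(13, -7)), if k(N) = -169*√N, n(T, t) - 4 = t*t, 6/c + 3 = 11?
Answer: 15595/8 + 169*√53 ≈ 3179.7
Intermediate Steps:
w(y, B) = 5*B
c = ¾ (c = 6/(-3 + 11) = 6/8 = 6*(⅛) = ¾ ≈ 0.75000)
n(T, t) = 4 + t² (n(T, t) = 4 + t*t = 4 + t²)
P = 15595/8 (P = 4 + (-79*(5*(-10) + ¾))/2 = 4 + (-79*(-50 + ¾))/2 = 4 + (-79*(-197/4))/2 = 4 + (½)*(15563/4) = 4 + 15563/8 = 15595/8 ≈ 1949.4)
P - k(n(13, -7)) = 15595/8 - (-169)*√(4 + (-7)²) = 15595/8 - (-169)*√(4 + 49) = 15595/8 - (-169)*√53 = 15595/8 + 169*√53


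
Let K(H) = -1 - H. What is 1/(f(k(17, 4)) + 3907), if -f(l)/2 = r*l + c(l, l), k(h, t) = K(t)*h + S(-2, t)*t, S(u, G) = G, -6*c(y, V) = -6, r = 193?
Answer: 1/30539 ≈ 3.2745e-5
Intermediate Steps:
c(y, V) = 1 (c(y, V) = -1/6*(-6) = 1)
k(h, t) = t**2 + h*(-1 - t) (k(h, t) = (-1 - t)*h + t*t = h*(-1 - t) + t**2 = t**2 + h*(-1 - t))
f(l) = -2 - 386*l (f(l) = -2*(193*l + 1) = -2*(1 + 193*l) = -2 - 386*l)
1/(f(k(17, 4)) + 3907) = 1/((-2 - 386*(4**2 - 1*17*(1 + 4))) + 3907) = 1/((-2 - 386*(16 - 1*17*5)) + 3907) = 1/((-2 - 386*(16 - 85)) + 3907) = 1/((-2 - 386*(-69)) + 3907) = 1/((-2 + 26634) + 3907) = 1/(26632 + 3907) = 1/30539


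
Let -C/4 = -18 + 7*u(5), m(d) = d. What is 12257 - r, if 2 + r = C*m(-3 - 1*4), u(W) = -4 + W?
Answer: 12567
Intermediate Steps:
C = 44 (C = -4*(-18 + 7*(-4 + 5)) = -4*(-18 + 7*1) = -4*(-18 + 7) = -4*(-11) = 44)
r = -310 (r = -2 + 44*(-3 - 1*4) = -2 + 44*(-3 - 4) = -2 + 44*(-7) = -2 - 308 = -310)
12257 - r = 12257 - 1*(-310) = 12257 + 310 = 12567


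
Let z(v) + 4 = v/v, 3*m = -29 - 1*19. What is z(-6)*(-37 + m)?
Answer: 159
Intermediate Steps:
m = -16 (m = (-29 - 1*19)/3 = (-29 - 19)/3 = (1/3)*(-48) = -16)
z(v) = -3 (z(v) = -4 + v/v = -4 + 1 = -3)
z(-6)*(-37 + m) = -3*(-37 - 16) = -3*(-53) = 159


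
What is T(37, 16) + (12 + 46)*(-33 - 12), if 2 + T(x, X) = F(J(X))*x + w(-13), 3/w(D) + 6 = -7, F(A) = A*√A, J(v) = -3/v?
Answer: -33959/13 - 111*I*√3/64 ≈ -2612.2 - 3.004*I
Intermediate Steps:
F(A) = A^(3/2)
w(D) = -3/13 (w(D) = 3/(-6 - 7) = 3/(-13) = 3*(-1/13) = -3/13)
T(x, X) = -29/13 + 3*x*√3*(-1/X)^(3/2) (T(x, X) = -2 + ((-3/X)^(3/2)*x - 3/13) = -2 + ((3*√3*(-1/X)^(3/2))*x - 3/13) = -2 + (3*x*√3*(-1/X)^(3/2) - 3/13) = -2 + (-3/13 + 3*x*√3*(-1/X)^(3/2)) = -29/13 + 3*x*√3*(-1/X)^(3/2))
T(37, 16) + (12 + 46)*(-33 - 12) = (-29/13 + 3*37*√3*(-1/16)^(3/2)) + (12 + 46)*(-33 - 12) = (-29/13 + 3*37*√3*(-1*1/16)^(3/2)) + 58*(-45) = (-29/13 + 3*37*√3*(-1/16)^(3/2)) - 2610 = (-29/13 + 3*37*√3*(-I/64)) - 2610 = (-29/13 - 111*I*√3/64) - 2610 = -33959/13 - 111*I*√3/64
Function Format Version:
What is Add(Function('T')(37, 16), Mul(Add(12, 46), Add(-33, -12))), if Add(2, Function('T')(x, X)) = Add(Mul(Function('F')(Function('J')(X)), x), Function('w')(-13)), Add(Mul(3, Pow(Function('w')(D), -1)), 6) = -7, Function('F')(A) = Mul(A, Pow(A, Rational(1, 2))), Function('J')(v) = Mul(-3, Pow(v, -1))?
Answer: Add(Rational(-33959, 13), Mul(Rational(-111, 64), I, Pow(3, Rational(1, 2)))) ≈ Add(-2612.2, Mul(-3.0040, I))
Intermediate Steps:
Function('F')(A) = Pow(A, Rational(3, 2))
Function('w')(D) = Rational(-3, 13) (Function('w')(D) = Mul(3, Pow(Add(-6, -7), -1)) = Mul(3, Pow(-13, -1)) = Mul(3, Rational(-1, 13)) = Rational(-3, 13))
Function('T')(x, X) = Add(Rational(-29, 13), Mul(3, x, Pow(3, Rational(1, 2)), Pow(Mul(-1, Pow(X, -1)), Rational(3, 2)))) (Function('T')(x, X) = Add(-2, Add(Mul(Pow(Mul(-3, Pow(X, -1)), Rational(3, 2)), x), Rational(-3, 13))) = Add(-2, Add(Mul(Mul(3, Pow(3, Rational(1, 2)), Pow(Mul(-1, Pow(X, -1)), Rational(3, 2))), x), Rational(-3, 13))) = Add(-2, Add(Mul(3, x, Pow(3, Rational(1, 2)), Pow(Mul(-1, Pow(X, -1)), Rational(3, 2))), Rational(-3, 13))) = Add(-2, Add(Rational(-3, 13), Mul(3, x, Pow(3, Rational(1, 2)), Pow(Mul(-1, Pow(X, -1)), Rational(3, 2))))) = Add(Rational(-29, 13), Mul(3, x, Pow(3, Rational(1, 2)), Pow(Mul(-1, Pow(X, -1)), Rational(3, 2)))))
Add(Function('T')(37, 16), Mul(Add(12, 46), Add(-33, -12))) = Add(Add(Rational(-29, 13), Mul(3, 37, Pow(3, Rational(1, 2)), Pow(Mul(-1, Pow(16, -1)), Rational(3, 2)))), Mul(Add(12, 46), Add(-33, -12))) = Add(Add(Rational(-29, 13), Mul(3, 37, Pow(3, Rational(1, 2)), Pow(Mul(-1, Rational(1, 16)), Rational(3, 2)))), Mul(58, -45)) = Add(Add(Rational(-29, 13), Mul(3, 37, Pow(3, Rational(1, 2)), Pow(Rational(-1, 16), Rational(3, 2)))), -2610) = Add(Add(Rational(-29, 13), Mul(3, 37, Pow(3, Rational(1, 2)), Mul(Rational(-1, 64), I))), -2610) = Add(Add(Rational(-29, 13), Mul(Rational(-111, 64), I, Pow(3, Rational(1, 2)))), -2610) = Add(Rational(-33959, 13), Mul(Rational(-111, 64), I, Pow(3, Rational(1, 2))))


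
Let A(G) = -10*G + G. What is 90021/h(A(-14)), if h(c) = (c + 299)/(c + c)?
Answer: 22685292/425 ≈ 53377.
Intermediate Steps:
A(G) = -9*G
h(c) = (299 + c)/(2*c) (h(c) = (299 + c)/((2*c)) = (299 + c)*(1/(2*c)) = (299 + c)/(2*c))
90021/h(A(-14)) = 90021/(((299 - 9*(-14))/(2*((-9*(-14)))))) = 90021/(((½)*(299 + 126)/126)) = 90021/(((½)*(1/126)*425)) = 90021/(425/252) = 90021*(252/425) = 22685292/425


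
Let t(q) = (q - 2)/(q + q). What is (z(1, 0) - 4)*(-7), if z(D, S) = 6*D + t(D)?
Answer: -21/2 ≈ -10.500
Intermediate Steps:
t(q) = (-2 + q)/(2*q) (t(q) = (-2 + q)/((2*q)) = (-2 + q)*(1/(2*q)) = (-2 + q)/(2*q))
z(D, S) = 6*D + (-2 + D)/(2*D)
(z(1, 0) - 4)*(-7) = ((1/2 - 1/1 + 6*1) - 4)*(-7) = ((1/2 - 1*1 + 6) - 4)*(-7) = ((1/2 - 1 + 6) - 4)*(-7) = (11/2 - 4)*(-7) = (3/2)*(-7) = -21/2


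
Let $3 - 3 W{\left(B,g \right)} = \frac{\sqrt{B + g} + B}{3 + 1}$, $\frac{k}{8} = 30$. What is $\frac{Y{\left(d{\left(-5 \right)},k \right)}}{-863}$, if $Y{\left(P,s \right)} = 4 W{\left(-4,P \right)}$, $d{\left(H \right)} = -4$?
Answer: $- \frac{16}{2589} + \frac{2 i \sqrt{2}}{2589} \approx -0.00618 + 0.0010925 i$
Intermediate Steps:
$k = 240$ ($k = 8 \cdot 30 = 240$)
$W{\left(B,g \right)} = 1 - \frac{B}{12} - \frac{\sqrt{B + g}}{12}$ ($W{\left(B,g \right)} = 1 - \frac{\left(\sqrt{B + g} + B\right) \frac{1}{3 + 1}}{3} = 1 - \frac{\left(B + \sqrt{B + g}\right) \frac{1}{4}}{3} = 1 - \frac{\frac{B}{4} + \frac{\sqrt{B + g}}{4}}{3} = 1 - \left(\frac{B}{12} + \frac{\sqrt{B + g}}{12}\right) = 1 - \frac{B}{12} - \frac{\sqrt{B + g}}{12}$)
$Y{\left(P,s \right)} = \frac{16}{3} - \frac{\sqrt{-4 + P}}{3}$ ($Y{\left(P,s \right)} = 4 \left(1 - - \frac{1}{3} - \frac{\sqrt{-4 + P}}{12}\right) = 4 \left(1 + \frac{1}{3} - \frac{\sqrt{-4 + P}}{12}\right) = 4 \left(\frac{4}{3} - \frac{\sqrt{-4 + P}}{12}\right) = \frac{16}{3} - \frac{\sqrt{-4 + P}}{3}$)
$\frac{Y{\left(d{\left(-5 \right)},k \right)}}{-863} = \frac{\frac{16}{3} - \frac{\sqrt{-4 - 4}}{3}}{-863} = \left(\frac{16}{3} - \frac{\sqrt{-8}}{3}\right) \left(- \frac{1}{863}\right) = \left(\frac{16}{3} - \frac{2 i \sqrt{2}}{3}\right) \left(- \frac{1}{863}\right) = - \frac{16}{2589} + \frac{2 i \sqrt{2}}{2589}$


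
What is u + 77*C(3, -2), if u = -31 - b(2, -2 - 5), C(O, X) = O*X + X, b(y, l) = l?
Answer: -640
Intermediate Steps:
C(O, X) = X + O*X
u = -24 (u = -31 - (-2 - 5) = -31 - 1*(-7) = -31 + 7 = -24)
u + 77*C(3, -2) = -24 + 77*(-2*(1 + 3)) = -24 + 77*(-2*4) = -24 + 77*(-8) = -24 - 616 = -640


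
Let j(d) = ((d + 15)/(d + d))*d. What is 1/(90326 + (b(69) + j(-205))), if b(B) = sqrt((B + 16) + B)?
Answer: 90231/8141633207 - sqrt(154)/8141633207 ≈ 1.1081e-5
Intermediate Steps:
b(B) = sqrt(16 + 2*B) (b(B) = sqrt((16 + B) + B) = sqrt(16 + 2*B))
j(d) = 15/2 + d/2 (j(d) = ((15 + d)/((2*d)))*d = ((15 + d)*(1/(2*d)))*d = ((15 + d)/(2*d))*d = 15/2 + d/2)
1/(90326 + (b(69) + j(-205))) = 1/(90326 + (sqrt(16 + 2*69) + (15/2 + (1/2)*(-205)))) = 1/(90326 + (sqrt(16 + 138) + (15/2 - 205/2))) = 1/(90326 + (sqrt(154) - 95)) = 1/(90326 + (-95 + sqrt(154))) = 1/(90231 + sqrt(154))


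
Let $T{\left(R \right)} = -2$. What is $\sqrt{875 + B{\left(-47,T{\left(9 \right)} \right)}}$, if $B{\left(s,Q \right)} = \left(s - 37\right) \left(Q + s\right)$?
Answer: $\sqrt{4991} \approx 70.647$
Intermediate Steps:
$B{\left(s,Q \right)} = \left(-37 + s\right) \left(Q + s\right)$
$\sqrt{875 + B{\left(-47,T{\left(9 \right)} \right)}} = \sqrt{875 - \left(-1907 - 2209\right)} = \sqrt{875 + \left(2209 + 74 + 1739 + 94\right)} = \sqrt{875 + 4116} = \sqrt{4991}$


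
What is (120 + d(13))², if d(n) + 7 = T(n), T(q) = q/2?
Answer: 57121/4 ≈ 14280.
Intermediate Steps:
T(q) = q/2 (T(q) = q*(½) = q/2)
d(n) = -7 + n/2
(120 + d(13))² = (120 + (-7 + (½)*13))² = (120 + (-7 + 13/2))² = (120 - ½)² = (239/2)² = 57121/4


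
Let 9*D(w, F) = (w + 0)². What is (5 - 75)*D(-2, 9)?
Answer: -280/9 ≈ -31.111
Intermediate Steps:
D(w, F) = w²/9 (D(w, F) = (w + 0)²/9 = w²/9)
(5 - 75)*D(-2, 9) = (5 - 75)*((⅑)*(-2)²) = -70*4/9 = -280/9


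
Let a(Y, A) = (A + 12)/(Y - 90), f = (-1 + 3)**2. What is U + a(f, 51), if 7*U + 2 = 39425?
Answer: 3389937/602 ≈ 5631.1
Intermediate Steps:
f = 4 (f = 2**2 = 4)
a(Y, A) = (12 + A)/(-90 + Y)
U = 39423/7 (U = -2/7 + (1/7)*39425 = -2/7 + 39425/7 = 39423/7 ≈ 5631.9)
U + a(f, 51) = 39423/7 + (12 + 51)/(-90 + 4) = 39423/7 + 63/(-86) = 39423/7 - 1/86*63 = 39423/7 - 63/86 = 3389937/602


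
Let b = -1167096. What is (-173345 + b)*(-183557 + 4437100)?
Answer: -5701623432463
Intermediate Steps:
(-173345 + b)*(-183557 + 4437100) = (-173345 - 1167096)*(-183557 + 4437100) = -1340441*4253543 = -5701623432463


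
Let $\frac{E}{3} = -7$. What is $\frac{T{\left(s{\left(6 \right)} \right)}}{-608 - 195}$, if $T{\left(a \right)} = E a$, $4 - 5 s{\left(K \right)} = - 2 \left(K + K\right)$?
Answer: $\frac{588}{4015} \approx 0.14645$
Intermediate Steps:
$E = -21$ ($E = 3 \left(-7\right) = -21$)
$s{\left(K \right)} = \frac{4}{5} + \frac{4 K}{5}$ ($s{\left(K \right)} = \frac{4}{5} - \frac{\left(-2\right) \left(K + K\right)}{5} = \frac{4}{5} - \frac{\left(-2\right) 2 K}{5} = \frac{4}{5} - \frac{\left(-4\right) K}{5} = \frac{4}{5} + \frac{4 K}{5}$)
$T{\left(a \right)} = - 21 a$
$\frac{T{\left(s{\left(6 \right)} \right)}}{-608 - 195} = \frac{\left(-21\right) \left(\frac{4}{5} + \frac{4}{5} \cdot 6\right)}{-608 - 195} = \frac{\left(-21\right) \left(\frac{4}{5} + \frac{24}{5}\right)}{-803} = \left(-21\right) \frac{28}{5} \left(- \frac{1}{803}\right) = \left(- \frac{588}{5}\right) \left(- \frac{1}{803}\right) = \frac{588}{4015}$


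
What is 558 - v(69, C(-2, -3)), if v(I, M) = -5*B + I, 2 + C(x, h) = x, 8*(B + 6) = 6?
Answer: 1851/4 ≈ 462.75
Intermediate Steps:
B = -21/4 (B = -6 + (⅛)*6 = -6 + ¾ = -21/4 ≈ -5.2500)
C(x, h) = -2 + x
v(I, M) = 105/4 + I (v(I, M) = -5*(-21/4) + I = 105/4 + I)
558 - v(69, C(-2, -3)) = 558 - (105/4 + 69) = 558 - 1*381/4 = 558 - 381/4 = 1851/4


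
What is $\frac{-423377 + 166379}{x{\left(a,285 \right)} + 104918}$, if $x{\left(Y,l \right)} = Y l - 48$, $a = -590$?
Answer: $\frac{18357}{4520} \approx 4.0613$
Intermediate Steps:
$x{\left(Y,l \right)} = -48 + Y l$
$\frac{-423377 + 166379}{x{\left(a,285 \right)} + 104918} = \frac{-423377 + 166379}{\left(-48 - 168150\right) + 104918} = - \frac{256998}{\left(-48 - 168150\right) + 104918} = - \frac{256998}{-168198 + 104918} = - \frac{256998}{-63280} = \left(-256998\right) \left(- \frac{1}{63280}\right) = \frac{18357}{4520}$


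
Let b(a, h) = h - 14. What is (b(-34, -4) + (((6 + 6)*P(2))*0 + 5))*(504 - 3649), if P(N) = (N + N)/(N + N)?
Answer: 40885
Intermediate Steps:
P(N) = 1 (P(N) = (2*N)/((2*N)) = (2*N)*(1/(2*N)) = 1)
b(a, h) = -14 + h
(b(-34, -4) + (((6 + 6)*P(2))*0 + 5))*(504 - 3649) = ((-14 - 4) + (((6 + 6)*1)*0 + 5))*(504 - 3649) = (-18 + ((12*1)*0 + 5))*(-3145) = (-18 + (12*0 + 5))*(-3145) = (-18 + (0 + 5))*(-3145) = (-18 + 5)*(-3145) = -13*(-3145) = 40885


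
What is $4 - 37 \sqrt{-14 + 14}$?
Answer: $4$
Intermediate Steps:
$4 - 37 \sqrt{-14 + 14} = 4 - 37 \sqrt{0} = 4 - 0 = 4 + 0 = 4$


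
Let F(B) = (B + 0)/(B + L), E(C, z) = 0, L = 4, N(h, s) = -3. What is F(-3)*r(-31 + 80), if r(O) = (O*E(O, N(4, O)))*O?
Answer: 0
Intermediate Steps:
F(B) = B/(4 + B) (F(B) = (B + 0)/(B + 4) = B/(4 + B))
r(O) = 0 (r(O) = (O*0)*O = 0*O = 0)
F(-3)*r(-31 + 80) = -3/(4 - 3)*0 = -3/1*0 = -3*1*0 = -3*0 = 0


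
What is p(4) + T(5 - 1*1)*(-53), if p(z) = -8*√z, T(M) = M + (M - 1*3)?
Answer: -281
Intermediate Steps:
T(M) = -3 + 2*M (T(M) = M + (M - 3) = M + (-3 + M) = -3 + 2*M)
p(4) + T(5 - 1*1)*(-53) = -8*√4 + (-3 + 2*(5 - 1*1))*(-53) = -8*2 + (-3 + 2*(5 - 1))*(-53) = -16 + (-3 + 2*4)*(-53) = -16 + (-3 + 8)*(-53) = -16 + 5*(-53) = -16 - 265 = -281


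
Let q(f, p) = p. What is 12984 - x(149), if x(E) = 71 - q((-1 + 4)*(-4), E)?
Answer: 13062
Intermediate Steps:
x(E) = 71 - E
12984 - x(149) = 12984 - (71 - 1*149) = 12984 - (71 - 149) = 12984 - 1*(-78) = 12984 + 78 = 13062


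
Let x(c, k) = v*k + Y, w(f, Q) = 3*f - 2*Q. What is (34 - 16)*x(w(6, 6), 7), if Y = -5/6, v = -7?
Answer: -897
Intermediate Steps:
w(f, Q) = -2*Q + 3*f
Y = -⅚ (Y = -5*⅙ = -⅚ ≈ -0.83333)
x(c, k) = -⅚ - 7*k (x(c, k) = -7*k - ⅚ = -⅚ - 7*k)
(34 - 16)*x(w(6, 6), 7) = (34 - 16)*(-⅚ - 7*7) = 18*(-⅚ - 49) = 18*(-299/6) = -897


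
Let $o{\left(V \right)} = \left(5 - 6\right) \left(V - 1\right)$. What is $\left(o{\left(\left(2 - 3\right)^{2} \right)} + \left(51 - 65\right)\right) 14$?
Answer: $-196$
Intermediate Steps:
$o{\left(V \right)} = 1 - V$ ($o{\left(V \right)} = - (-1 + V) = 1 - V$)
$\left(o{\left(\left(2 - 3\right)^{2} \right)} + \left(51 - 65\right)\right) 14 = \left(\left(1 - \left(2 - 3\right)^{2}\right) + \left(51 - 65\right)\right) 14 = \left(\left(1 - \left(-1\right)^{2}\right) - 14\right) 14 = \left(\left(1 - 1\right) - 14\right) 14 = \left(0 - 14\right) 14 = \left(-14\right) 14 = -196$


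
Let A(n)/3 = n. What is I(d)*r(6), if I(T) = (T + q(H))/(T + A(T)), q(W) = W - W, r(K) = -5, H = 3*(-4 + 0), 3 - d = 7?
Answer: -5/4 ≈ -1.2500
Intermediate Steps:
d = -4 (d = 3 - 1*7 = 3 - 7 = -4)
H = -12 (H = 3*(-4) = -12)
A(n) = 3*n
q(W) = 0
I(T) = ¼ (I(T) = (T + 0)/(T + 3*T) = T/((4*T)) = T*(1/(4*T)) = ¼)
I(d)*r(6) = (¼)*(-5) = -5/4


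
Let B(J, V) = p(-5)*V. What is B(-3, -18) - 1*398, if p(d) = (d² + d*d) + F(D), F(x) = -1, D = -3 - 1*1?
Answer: -1280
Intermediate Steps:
D = -4 (D = -3 - 1 = -4)
p(d) = -1 + 2*d² (p(d) = (d² + d*d) - 1 = (d² + d²) - 1 = 2*d² - 1 = -1 + 2*d²)
B(J, V) = 49*V (B(J, V) = (-1 + 2*(-5)²)*V = (-1 + 2*25)*V = (-1 + 50)*V = 49*V)
B(-3, -18) - 1*398 = 49*(-18) - 1*398 = -882 - 398 = -1280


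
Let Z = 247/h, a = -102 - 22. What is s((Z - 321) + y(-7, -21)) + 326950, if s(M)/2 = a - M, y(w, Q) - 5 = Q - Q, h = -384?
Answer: 62848375/192 ≈ 3.2734e+5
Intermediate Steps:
a = -124
Z = -247/384 (Z = 247/(-384) = 247*(-1/384) = -247/384 ≈ -0.64323)
y(w, Q) = 5 (y(w, Q) = 5 + (Q - Q) = 5 + 0 = 5)
s(M) = -248 - 2*M (s(M) = 2*(-124 - M) = -248 - 2*M)
s((Z - 321) + y(-7, -21)) + 326950 = (-248 - 2*((-247/384 - 321) + 5)) + 326950 = (-248 - 2*(-123511/384 + 5)) + 326950 = (-248 - 2*(-121591/384)) + 326950 = (-248 + 121591/192) + 326950 = 73975/192 + 326950 = 62848375/192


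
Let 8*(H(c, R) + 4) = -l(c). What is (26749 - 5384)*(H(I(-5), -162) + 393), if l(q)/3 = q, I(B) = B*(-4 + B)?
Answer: 63603605/8 ≈ 7.9504e+6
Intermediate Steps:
l(q) = 3*q
H(c, R) = -4 - 3*c/8 (H(c, R) = -4 + (-3*c)/8 = -4 - 3*c/8)
(26749 - 5384)*(H(I(-5), -162) + 393) = (26749 - 5384)*((-4 - (-15)*(-4 - 5)/8) + 393) = 21365*((-4 - (-15)*(-9)/8) + 393) = 21365*((-4 - 3/8*45) + 393) = 21365*((-4 - 135/8) + 393) = 21365*(-167/8 + 393) = 21365*(2977/8) = 63603605/8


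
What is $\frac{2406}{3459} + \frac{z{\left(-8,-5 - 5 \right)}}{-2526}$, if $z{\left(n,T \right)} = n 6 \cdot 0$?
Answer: $\frac{802}{1153} \approx 0.69558$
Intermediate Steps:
$z{\left(n,T \right)} = 0$ ($z{\left(n,T \right)} = 6 n 0 = 0$)
$\frac{2406}{3459} + \frac{z{\left(-8,-5 - 5 \right)}}{-2526} = \frac{2406}{3459} + \frac{0}{-2526} = 2406 \cdot \frac{1}{3459} + 0 \left(- \frac{1}{2526}\right) = \frac{802}{1153} + 0 = \frac{802}{1153}$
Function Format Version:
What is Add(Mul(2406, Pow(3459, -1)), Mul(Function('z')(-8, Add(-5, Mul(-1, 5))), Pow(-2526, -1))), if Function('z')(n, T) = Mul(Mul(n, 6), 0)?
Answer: Rational(802, 1153) ≈ 0.69558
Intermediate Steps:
Function('z')(n, T) = 0 (Function('z')(n, T) = Mul(Mul(6, n), 0) = 0)
Add(Mul(2406, Pow(3459, -1)), Mul(Function('z')(-8, Add(-5, Mul(-1, 5))), Pow(-2526, -1))) = Add(Mul(2406, Pow(3459, -1)), Mul(0, Pow(-2526, -1))) = Add(Mul(2406, Rational(1, 3459)), Mul(0, Rational(-1, 2526))) = Add(Rational(802, 1153), 0) = Rational(802, 1153)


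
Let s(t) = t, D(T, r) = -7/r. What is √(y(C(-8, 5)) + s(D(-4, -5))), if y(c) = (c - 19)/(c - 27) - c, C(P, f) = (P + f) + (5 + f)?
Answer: I*√5 ≈ 2.2361*I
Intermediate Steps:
C(P, f) = 5 + P + 2*f
y(c) = -c + (-19 + c)/(-27 + c) (y(c) = (-19 + c)/(-27 + c) - c = -c + (-19 + c)/(-27 + c))
√(y(C(-8, 5)) + s(D(-4, -5))) = √((-19 - (5 - 8 + 2*5)² + 28*(5 - 8 + 2*5))/(-27 + (5 - 8 + 2*5)) - 7/(-5)) = √((-19 - (5 - 8 + 10)² + 28*(5 - 8 + 10))/(-27 + (5 - 8 + 10)) - 7*(-⅕)) = √((-19 - 1*7² + 28*7)/(-27 + 7) + 7/5) = √((-19 - 1*49 + 196)/(-20) + 7/5) = √(-(-19 - 49 + 196)/20 + 7/5) = √(-1/20*128 + 7/5) = √(-32/5 + 7/5) = √(-5) = I*√5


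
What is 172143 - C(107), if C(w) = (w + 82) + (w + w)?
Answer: 171740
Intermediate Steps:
C(w) = 82 + 3*w (C(w) = (82 + w) + 2*w = 82 + 3*w)
172143 - C(107) = 172143 - (82 + 3*107) = 172143 - (82 + 321) = 172143 - 1*403 = 172143 - 403 = 171740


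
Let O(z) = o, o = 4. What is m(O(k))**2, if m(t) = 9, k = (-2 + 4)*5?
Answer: 81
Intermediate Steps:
k = 10 (k = 2*5 = 10)
O(z) = 4
m(O(k))**2 = 9**2 = 81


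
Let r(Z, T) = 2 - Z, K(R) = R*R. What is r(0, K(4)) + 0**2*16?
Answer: 2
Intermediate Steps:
K(R) = R**2
r(0, K(4)) + 0**2*16 = (2 - 1*0) + 0**2*16 = (2 + 0) + 0*16 = 2 + 0 = 2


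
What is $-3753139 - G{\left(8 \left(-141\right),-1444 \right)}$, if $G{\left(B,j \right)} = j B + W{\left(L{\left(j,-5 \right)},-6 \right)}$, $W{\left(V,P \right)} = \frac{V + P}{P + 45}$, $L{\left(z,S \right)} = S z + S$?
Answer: $- \frac{69968026}{13} \approx -5.3822 \cdot 10^{6}$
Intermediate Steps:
$L{\left(z,S \right)} = S + S z$
$W{\left(V,P \right)} = \frac{P + V}{45 + P}$
$G{\left(B,j \right)} = - \frac{11}{39} - \frac{5 j}{39} + B j$ ($G{\left(B,j \right)} = j B + \frac{-6 - 5 \left(1 + j\right)}{45 - 6} = B j + \frac{-6 - \left(5 + 5 j\right)}{39} = B j + \frac{-11 - 5 j}{39} = B j - \left(\frac{11}{39} + \frac{5 j}{39}\right) = - \frac{11}{39} - \frac{5 j}{39} + B j$)
$-3753139 - G{\left(8 \left(-141\right),-1444 \right)} = -3753139 - \left(- \frac{11}{39} - - \frac{7220}{39} + 8 \left(-141\right) \left(-1444\right)\right) = -3753139 - \left(- \frac{11}{39} + \frac{7220}{39} - -1628832\right) = -3753139 - \left(- \frac{11}{39} + \frac{7220}{39} + 1628832\right) = -3753139 - \frac{21177219}{13} = - \frac{69968026}{13}$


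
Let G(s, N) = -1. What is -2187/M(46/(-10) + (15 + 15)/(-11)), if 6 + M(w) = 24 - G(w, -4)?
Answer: -2187/19 ≈ -115.11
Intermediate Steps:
M(w) = 19 (M(w) = -6 + (24 - 1*(-1)) = -6 + (24 + 1) = -6 + 25 = 19)
-2187/M(46/(-10) + (15 + 15)/(-11)) = -2187/19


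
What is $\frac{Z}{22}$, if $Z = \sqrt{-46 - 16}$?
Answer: $\frac{i \sqrt{62}}{22} \approx 0.35791 i$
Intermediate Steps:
$Z = i \sqrt{62}$ ($Z = \sqrt{-62} = i \sqrt{62} \approx 7.874 i$)
$\frac{Z}{22} = \frac{i \sqrt{62}}{22}$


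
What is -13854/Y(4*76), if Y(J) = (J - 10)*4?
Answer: -2309/196 ≈ -11.781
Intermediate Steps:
Y(J) = -40 + 4*J (Y(J) = (-10 + J)*4 = -40 + 4*J)
-13854/Y(4*76) = -13854/(-40 + 4*(4*76)) = -13854/(-40 + 4*304) = -13854/(-40 + 1216) = -13854/1176 = -13854*1/1176 = -2309/196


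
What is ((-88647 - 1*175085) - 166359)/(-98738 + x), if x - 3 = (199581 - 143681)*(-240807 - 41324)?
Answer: 430091/15771221635 ≈ 2.7271e-5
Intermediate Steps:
x = -15771122897 (x = 3 + (199581 - 143681)*(-240807 - 41324) = 3 + 55900*(-282131) = 3 - 15771122900 = -15771122897)
((-88647 - 1*175085) - 166359)/(-98738 + x) = ((-88647 - 1*175085) - 166359)/(-98738 - 15771122897) = ((-88647 - 175085) - 166359)/(-15771221635) = (-263732 - 166359)*(-1/15771221635) = -430091*(-1/15771221635) = 430091/15771221635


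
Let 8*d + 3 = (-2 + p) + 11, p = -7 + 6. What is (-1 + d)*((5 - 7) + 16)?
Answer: -21/4 ≈ -5.2500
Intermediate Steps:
p = -1
d = 5/8 (d = -3/8 + ((-2 - 1) + 11)/8 = -3/8 + (-3 + 11)/8 = -3/8 + (⅛)*8 = -3/8 + 1 = 5/8 ≈ 0.62500)
(-1 + d)*((5 - 7) + 16) = (-1 + 5/8)*((5 - 7) + 16) = -3*(-2 + 16)/8 = -3/8*14 = -21/4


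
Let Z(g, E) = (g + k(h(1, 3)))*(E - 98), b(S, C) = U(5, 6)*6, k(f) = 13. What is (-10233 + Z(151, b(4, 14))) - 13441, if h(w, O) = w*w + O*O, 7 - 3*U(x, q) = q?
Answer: -39418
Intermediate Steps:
U(x, q) = 7/3 - q/3
h(w, O) = O² + w² (h(w, O) = w² + O² = O² + w²)
b(S, C) = 2 (b(S, C) = (7/3 - ⅓*6)*6 = (7/3 - 2)*6 = (⅓)*6 = 2)
Z(g, E) = (-98 + E)*(13 + g) (Z(g, E) = (g + 13)*(E - 98) = (13 + g)*(-98 + E) = (-98 + E)*(13 + g))
(-10233 + Z(151, b(4, 14))) - 13441 = (-10233 + (-1274 - 98*151 + 13*2 + 2*151)) - 13441 = (-10233 + (-1274 - 14798 + 26 + 302)) - 13441 = (-10233 - 15744) - 13441 = -25977 - 13441 = -39418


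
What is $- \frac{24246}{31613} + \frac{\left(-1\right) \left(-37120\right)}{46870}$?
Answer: $\frac{3706454}{148170131} \approx 0.025015$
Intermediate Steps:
$- \frac{24246}{31613} + \frac{\left(-1\right) \left(-37120\right)}{46870} = \left(-24246\right) \frac{1}{31613} + 37120 \cdot \frac{1}{46870} = - \frac{24246}{31613} + \frac{3712}{4687} = \frac{3706454}{148170131}$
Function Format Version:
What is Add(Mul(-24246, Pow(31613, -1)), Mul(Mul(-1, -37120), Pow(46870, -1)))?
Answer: Rational(3706454, 148170131) ≈ 0.025015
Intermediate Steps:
Add(Mul(-24246, Pow(31613, -1)), Mul(Mul(-1, -37120), Pow(46870, -1))) = Add(Mul(-24246, Rational(1, 31613)), Mul(37120, Rational(1, 46870))) = Add(Rational(-24246, 31613), Rational(3712, 4687)) = Rational(3706454, 148170131)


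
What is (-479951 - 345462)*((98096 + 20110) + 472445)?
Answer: -487531013863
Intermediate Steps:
(-479951 - 345462)*((98096 + 20110) + 472445) = -825413*(118206 + 472445) = -825413*590651 = -487531013863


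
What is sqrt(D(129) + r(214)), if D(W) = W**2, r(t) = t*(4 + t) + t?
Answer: sqrt(63507) ≈ 252.01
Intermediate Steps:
r(t) = t + t*(4 + t)
sqrt(D(129) + r(214)) = sqrt(129**2 + 214*(5 + 214)) = sqrt(16641 + 214*219) = sqrt(16641 + 46866) = sqrt(63507)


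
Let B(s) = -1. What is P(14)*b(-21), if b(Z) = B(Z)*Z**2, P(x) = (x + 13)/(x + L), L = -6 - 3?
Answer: -11907/5 ≈ -2381.4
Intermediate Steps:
L = -9
P(x) = (13 + x)/(-9 + x) (P(x) = (x + 13)/(x - 9) = (13 + x)/(-9 + x))
b(Z) = -Z**2
P(14)*b(-21) = ((13 + 14)/(-9 + 14))*(-1*(-21)**2) = (27/5)*(-1*441) = ((1/5)*27)*(-441) = (27/5)*(-441) = -11907/5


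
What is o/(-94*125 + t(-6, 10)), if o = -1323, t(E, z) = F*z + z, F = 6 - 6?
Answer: 1323/11740 ≈ 0.11269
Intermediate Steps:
F = 0
t(E, z) = z (t(E, z) = 0*z + z = 0 + z = z)
o/(-94*125 + t(-6, 10)) = -1323/(-94*125 + 10) = -1323/(-11750 + 10) = -1323/(-11740) = -1323*(-1/11740) = 1323/11740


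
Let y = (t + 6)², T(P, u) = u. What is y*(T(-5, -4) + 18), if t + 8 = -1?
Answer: 126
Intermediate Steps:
t = -9 (t = -8 - 1 = -9)
y = 9 (y = (-9 + 6)² = (-3)² = 9)
y*(T(-5, -4) + 18) = 9*(-4 + 18) = 9*14 = 126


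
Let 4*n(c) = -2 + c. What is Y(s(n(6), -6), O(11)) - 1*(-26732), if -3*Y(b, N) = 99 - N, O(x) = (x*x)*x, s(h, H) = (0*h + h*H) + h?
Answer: 81428/3 ≈ 27143.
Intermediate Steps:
n(c) = -½ + c/4 (n(c) = (-2 + c)/4 = -½ + c/4)
s(h, H) = h + H*h (s(h, H) = (0 + H*h) + h = H*h + h = h + H*h)
O(x) = x³ (O(x) = x²*x = x³)
Y(b, N) = -33 + N/3 (Y(b, N) = -(99 - N)/3 = -33 + N/3)
Y(s(n(6), -6), O(11)) - 1*(-26732) = (-33 + (⅓)*11³) - 1*(-26732) = (-33 + (⅓)*1331) + 26732 = (-33 + 1331/3) + 26732 = 1232/3 + 26732 = 81428/3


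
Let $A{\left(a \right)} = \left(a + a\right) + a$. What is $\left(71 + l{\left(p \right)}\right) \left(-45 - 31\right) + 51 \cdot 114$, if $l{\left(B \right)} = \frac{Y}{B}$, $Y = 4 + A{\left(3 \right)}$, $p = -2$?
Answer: $912$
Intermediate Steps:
$A{\left(a \right)} = 3 a$ ($A{\left(a \right)} = 2 a + a = 3 a$)
$Y = 13$ ($Y = 4 + 3 \cdot 3 = 4 + 9 = 13$)
$l{\left(B \right)} = \frac{13}{B}$
$\left(71 + l{\left(p \right)}\right) \left(-45 - 31\right) + 51 \cdot 114 = \left(71 + \frac{13}{-2}\right) \left(-45 - 31\right) + 51 \cdot 114 = \left(71 + 13 \left(- \frac{1}{2}\right)\right) \left(-76\right) + 5814 = \left(71 - \frac{13}{2}\right) \left(-76\right) + 5814 = \frac{129}{2} \left(-76\right) + 5814 = -4902 + 5814 = 912$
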